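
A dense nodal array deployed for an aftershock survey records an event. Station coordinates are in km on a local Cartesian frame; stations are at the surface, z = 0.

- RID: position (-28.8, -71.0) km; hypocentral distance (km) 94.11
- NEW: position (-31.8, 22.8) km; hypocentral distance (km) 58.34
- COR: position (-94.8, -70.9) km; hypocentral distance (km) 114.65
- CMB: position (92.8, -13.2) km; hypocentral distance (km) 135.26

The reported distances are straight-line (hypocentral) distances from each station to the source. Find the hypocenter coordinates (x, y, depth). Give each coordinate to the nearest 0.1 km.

Each station gives a sphere (x−x_i)² + (y−y_i)² + z² = d_i² (stations at z=0).
Subtracting the RID sphere from NEW and COR: z² cancels, leaving linear equations in x and y:
-6.0 x + 187.6 y = 1113.78
-132.0 x + 0.2 y = 3855.48
Solving: x ≈ -29.201, y ≈ 5.003 km (keep extra digits for the depth step; rounded: -29.2, 5.0).
Then from the RID sphere: z² = 94.11² − (x + 28.8)² − (y + 71.0)² with x = -29.201, y = 5.003, so z ≈ 55.498 ≈ 55.5 km.

(-29.2, 5.0, 55.5)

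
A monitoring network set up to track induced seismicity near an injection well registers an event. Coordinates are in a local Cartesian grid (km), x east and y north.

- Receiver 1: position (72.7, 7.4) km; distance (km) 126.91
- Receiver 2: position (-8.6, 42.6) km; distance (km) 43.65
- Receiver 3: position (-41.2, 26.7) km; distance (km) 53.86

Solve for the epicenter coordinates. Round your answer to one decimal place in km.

Circle about each station: (x − 72.7)² + (y − 7.4)² = 126.91²; (x + 8.6)² + (y − 42.6)² = 43.65²; (x + 41.2)² + (y − 26.7)² = 53.86².
Subtracting the Receiver 1 equation from the Receiver 2 and Receiver 3 equations removes the quadratic terms:
-162.6 x + 70.4 y = 10749.50
-227.8 x + 38.6 y = 10275.53
Solving the 2×2 system: x ≈ -31.6, y ≈ 79.7 km.
Check against Receiver 1 (with the unrounded x, y): √((x − 72.7)²+(y − 7.4)²) = 126.91 ≈ 126.91 km. ✓

(-31.6, 79.7)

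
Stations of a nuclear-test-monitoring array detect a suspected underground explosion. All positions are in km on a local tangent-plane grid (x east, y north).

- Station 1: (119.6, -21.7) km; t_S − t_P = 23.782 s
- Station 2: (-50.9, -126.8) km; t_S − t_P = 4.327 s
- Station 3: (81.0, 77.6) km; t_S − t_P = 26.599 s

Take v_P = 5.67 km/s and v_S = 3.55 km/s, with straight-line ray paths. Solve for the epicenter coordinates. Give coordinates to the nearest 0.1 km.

Distance from S−P lag: d = Δt · v_P v_S / (v_P − v_S) = Δt · (5.67·3.55)/(5.67−3.55) ≈ 9.4946·Δt.
So d_Station 1 = 225.80, d_Station 2 = 41.08, d_Station 3 = 252.55 km.
Circle about each station: (x − 119.6)² + (y + 21.7)² = 225.80²; (x + 50.9)² + (y + 126.8)² = 41.08²; (x − 81.0)² + (y − 77.6)² = 252.55².
Subtracting pairs of circle equations eliminates x²+y² and gives linear equations (the radical axes):
-341.0 x − 210.2 y = 53192.07
-77.2 x + 198.6 y = -14988.15
Solving the 2×2 system: x ≈ -88.3, y ≈ -109.8 km.
Check against Station 1 (with the unrounded x, y): √((x − 119.6)²+(y + 21.7)²) = 225.80 ≈ 225.80 km. ✓

-88.3 km east, -109.8 km north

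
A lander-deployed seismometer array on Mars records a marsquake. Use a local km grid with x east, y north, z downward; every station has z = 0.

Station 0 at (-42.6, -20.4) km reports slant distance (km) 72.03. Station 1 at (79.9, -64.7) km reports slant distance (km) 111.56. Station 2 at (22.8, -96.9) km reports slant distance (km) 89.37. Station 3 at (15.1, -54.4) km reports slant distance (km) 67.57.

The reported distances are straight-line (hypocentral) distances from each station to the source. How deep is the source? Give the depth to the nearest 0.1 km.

61.1 km

Each station gives a sphere (x−x_i)² + (y−y_i)² + z² = d_i² (stations at z=0).
Subtracting the Station 0 sphere from Station 1 and Station 2: z² cancels, leaving linear equations in x and y:
245.0 x − 88.6 y = 1081.87
130.8 x − 153.0 y = 4879.85
Solving: x ≈ -10.304, y ≈ -40.703 km (keep extra digits for the depth step; rounded: -10.3, -40.7).
Then from the Station 0 sphere: z² = 72.03² − (x + 42.6)² − (y + 20.4)² with x = -10.304, y = -40.703, so z ≈ 61.099 ≈ 61.1 km.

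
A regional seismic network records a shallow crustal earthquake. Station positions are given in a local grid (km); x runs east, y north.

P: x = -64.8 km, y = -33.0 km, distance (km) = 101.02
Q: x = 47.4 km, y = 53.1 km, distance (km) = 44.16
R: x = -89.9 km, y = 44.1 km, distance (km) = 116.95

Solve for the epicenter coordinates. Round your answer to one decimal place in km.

Circle about each station: (x + 64.8)² + (y + 33.0)² = 101.02²; (x − 47.4)² + (y − 53.1)² = 44.16²; (x + 89.9)² + (y − 44.1)² = 116.95².
Subtracting the P equation from the Q and R equations removes the quadratic terms:
224.4 x + 172.2 y = 8033.26
-50.2 x + 154.2 y = 1266.52
Solving the 2×2 system: x ≈ 23.6, y ≈ 15.9 km.
Check against P (with the unrounded x, y): √((x + 64.8)²+(y + 33.0)²) = 101.02 ≈ 101.02 km. ✓

23.6 km east, 15.9 km north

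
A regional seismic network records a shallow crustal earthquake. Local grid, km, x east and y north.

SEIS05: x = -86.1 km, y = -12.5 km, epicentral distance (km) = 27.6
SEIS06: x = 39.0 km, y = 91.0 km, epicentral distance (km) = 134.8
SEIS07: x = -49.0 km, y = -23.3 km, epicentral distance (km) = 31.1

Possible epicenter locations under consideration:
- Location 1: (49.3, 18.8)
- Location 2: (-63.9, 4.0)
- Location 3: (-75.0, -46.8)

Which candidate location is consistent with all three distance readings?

Location 2

For each candidate, compare |candidate − station| to the reported distance:
Location 1: residuals SEIS05 111.4, SEIS06 61.9, SEIS07 75.8 → max 111.4 km
Location 2: residuals SEIS05 0.1, SEIS06 0.1, SEIS07 0.0 → max 0.1 km
Location 3: residuals SEIS05 8.5, SEIS06 44.0, SEIS07 3.9 → max 44.0 km
Only Location 2 has all residuals ≈ 0.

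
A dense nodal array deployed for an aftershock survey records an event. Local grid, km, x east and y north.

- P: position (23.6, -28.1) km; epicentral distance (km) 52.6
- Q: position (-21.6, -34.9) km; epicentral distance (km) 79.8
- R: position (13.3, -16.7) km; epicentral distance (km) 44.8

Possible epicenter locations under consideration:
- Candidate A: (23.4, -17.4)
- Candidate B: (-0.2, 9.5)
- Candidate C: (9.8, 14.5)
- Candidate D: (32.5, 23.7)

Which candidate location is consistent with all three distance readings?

For each candidate, compare |candidate − station| to the reported distance:
Candidate A: residuals P 41.9, Q 31.5, R 34.7 → max 41.9 km
Candidate B: residuals P 8.1, Q 30.5, R 15.3 → max 30.5 km
Candidate C: residuals P 7.8, Q 21.3, R 13.4 → max 21.3 km
Candidate D: residuals P 0.0, Q 0.0, R 0.1 → max 0.1 km
Only Candidate D has all residuals ≈ 0.

Candidate D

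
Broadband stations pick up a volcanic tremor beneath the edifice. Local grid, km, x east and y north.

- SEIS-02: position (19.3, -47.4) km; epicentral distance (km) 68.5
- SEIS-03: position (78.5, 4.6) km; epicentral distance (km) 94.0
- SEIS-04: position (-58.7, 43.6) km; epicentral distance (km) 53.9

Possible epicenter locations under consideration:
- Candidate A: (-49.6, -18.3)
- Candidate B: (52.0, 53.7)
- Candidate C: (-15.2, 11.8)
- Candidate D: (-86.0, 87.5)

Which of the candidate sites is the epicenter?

For each candidate, compare |candidate − station| to the reported distance:
Candidate A: residuals SEIS-02 6.3, SEIS-03 36.1, SEIS-04 8.7 → max 36.1 km
Candidate B: residuals SEIS-02 37.8, SEIS-03 38.2, SEIS-04 57.3 → max 57.3 km
Candidate C: residuals SEIS-02 0.0, SEIS-03 0.0, SEIS-04 0.0 → max 0.0 km
Candidate D: residuals SEIS-02 102.6, SEIS-03 90.2, SEIS-04 2.2 → max 102.6 km
Only Candidate C has all residuals ≈ 0.

Candidate C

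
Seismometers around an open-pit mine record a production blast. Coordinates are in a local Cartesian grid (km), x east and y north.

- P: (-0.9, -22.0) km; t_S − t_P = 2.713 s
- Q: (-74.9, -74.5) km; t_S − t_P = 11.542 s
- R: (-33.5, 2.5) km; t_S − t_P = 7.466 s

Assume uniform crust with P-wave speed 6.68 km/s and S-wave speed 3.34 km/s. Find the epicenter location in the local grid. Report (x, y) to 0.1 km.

Distance from S−P lag: d = Δt · v_P v_S / (v_P − v_S) = Δt · (6.68·3.34)/(6.68−3.34) ≈ 6.6800·Δt.
So d_P = 18.12, d_Q = 77.10, d_R = 49.87 km.
Circle about each station: (x + 0.9)² + (y + 22.0)² = 18.12²; (x + 74.9)² + (y + 74.5)² = 77.10²; (x + 33.5)² + (y − 2.5)² = 49.87².
Subtracting pairs of circle equations eliminates x²+y² and gives linear equations (the radical axes):
-148.0 x − 105.0 y = 5059.37
-65.2 x + 49.0 y = -1514.99
Solving the 2×2 system: x ≈ -6.3, y ≈ -39.3 km.

(-6.3, -39.3)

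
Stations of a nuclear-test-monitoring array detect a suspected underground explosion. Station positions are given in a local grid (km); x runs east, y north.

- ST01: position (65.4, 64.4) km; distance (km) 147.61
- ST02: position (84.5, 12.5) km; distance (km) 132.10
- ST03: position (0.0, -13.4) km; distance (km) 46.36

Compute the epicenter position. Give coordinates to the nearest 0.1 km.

Circle about each station: (x − 65.4)² + (y − 64.4)² = 147.61²; (x − 84.5)² + (y − 12.5)² = 132.10²; x² + (y + 13.4)² = 46.36².
Subtracting pairs of circle equations eliminates x²+y² and gives linear equations (the radical axes):
38.2 x − 103.8 y = 3210.28
-130.8 x − 155.6 y = 11394.50
Solving the 2×2 system: x ≈ -35.0, y ≈ -43.8 km.

(-35.0, -43.8)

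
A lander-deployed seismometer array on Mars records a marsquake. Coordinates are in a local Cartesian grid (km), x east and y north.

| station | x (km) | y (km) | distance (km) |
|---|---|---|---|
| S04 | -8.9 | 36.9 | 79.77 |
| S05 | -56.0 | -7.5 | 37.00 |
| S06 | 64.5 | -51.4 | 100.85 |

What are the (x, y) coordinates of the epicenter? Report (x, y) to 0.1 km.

x ≈ -35.5 km, y ≈ -38.3 km

Circle about each station: (x + 8.9)² + (y − 36.9)² = 79.77²; (x + 56.0)² + (y + 7.5)² = 37.00²; (x − 64.5)² + (y + 51.4)² = 100.85².
Subtracting the S04 equation from the S05 and S06 equations removes the quadratic terms:
-94.2 x − 88.8 y = 6745.68
146.8 x − 176.6 y = 1553.92
Solving the 2×2 system: x ≈ -35.5, y ≈ -38.3 km.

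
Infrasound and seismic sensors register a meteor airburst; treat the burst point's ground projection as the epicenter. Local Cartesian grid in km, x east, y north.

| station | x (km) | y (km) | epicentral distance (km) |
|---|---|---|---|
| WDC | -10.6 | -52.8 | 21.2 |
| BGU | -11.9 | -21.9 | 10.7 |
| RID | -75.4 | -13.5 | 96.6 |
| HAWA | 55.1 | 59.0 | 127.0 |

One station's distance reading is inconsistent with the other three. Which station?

Solve using three stations at a time. Using WDC, RID, HAWA (subtract circle equations pairwise → linear system) gives (x, y) ≈ (9.5, -59.5).
Distances from that point to each station vs reported:
  WDC: calculated 21.2 vs reported 21.2 → residual 0.0 km
  BGU: calculated 43.3 vs reported 10.7 → residual 32.6 km
  RID: calculated 96.6 vs reported 96.6 → residual 0.0 km
  HAWA: calculated 127.0 vs reported 127.0 → residual 0.0 km
WDC, RID, HAWA are mutually consistent (residuals ≈ 0); BGU is off by 32.6 km.

BGU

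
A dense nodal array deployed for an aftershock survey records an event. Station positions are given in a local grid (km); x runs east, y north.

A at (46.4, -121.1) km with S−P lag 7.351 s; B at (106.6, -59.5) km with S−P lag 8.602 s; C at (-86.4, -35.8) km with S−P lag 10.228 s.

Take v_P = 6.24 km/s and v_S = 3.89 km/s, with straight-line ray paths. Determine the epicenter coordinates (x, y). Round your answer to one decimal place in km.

18.2 km east, -50.6 km north

Distance from S−P lag: d = Δt · v_P v_S / (v_P − v_S) = Δt · (6.24·3.89)/(6.24−3.89) ≈ 10.3292·Δt.
So d_A = 75.93, d_B = 88.85, d_C = 105.65 km.
Circle about each station: (x − 46.4)² + (y + 121.1)² = 75.93²; (x − 106.6)² + (y + 59.5)² = 88.85²; (x + 86.4)² + (y + 35.8)² = 105.65².
Subtracting the A equation from the B and C equations removes the quadratic terms:
120.4 x + 123.2 y = -4043.32
-265.6 x + 170.6 y = -13468.13
Solving the 2×2 system: x ≈ 18.2, y ≈ -50.6 km.
Check against A (with the unrounded x, y): √((x − 46.4)²+(y + 121.1)²) = 75.92 ≈ 75.93 km. ✓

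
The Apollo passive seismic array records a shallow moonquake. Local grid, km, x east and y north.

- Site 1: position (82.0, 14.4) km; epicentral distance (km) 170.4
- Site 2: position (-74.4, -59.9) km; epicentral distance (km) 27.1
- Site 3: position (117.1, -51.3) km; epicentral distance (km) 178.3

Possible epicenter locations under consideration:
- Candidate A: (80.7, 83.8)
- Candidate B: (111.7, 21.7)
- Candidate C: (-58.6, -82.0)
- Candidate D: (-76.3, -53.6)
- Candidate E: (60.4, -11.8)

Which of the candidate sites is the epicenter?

Candidate C

For each candidate, compare |candidate − station| to the reported distance:
Candidate A: residuals Site 1 101.0, Site 2 184.3, Site 3 38.4 → max 184.3 km
Candidate B: residuals Site 1 139.8, Site 2 176.1, Site 3 105.1 → max 176.1 km
Candidate C: residuals Site 1 0.1, Site 2 0.1, Site 3 0.1 → max 0.1 km
Candidate D: residuals Site 1 1.9, Site 2 20.5, Site 3 15.1 → max 20.5 km
Candidate E: residuals Site 1 136.4, Site 2 116.0, Site 3 109.2 → max 136.4 km
Only Candidate C has all residuals ≈ 0.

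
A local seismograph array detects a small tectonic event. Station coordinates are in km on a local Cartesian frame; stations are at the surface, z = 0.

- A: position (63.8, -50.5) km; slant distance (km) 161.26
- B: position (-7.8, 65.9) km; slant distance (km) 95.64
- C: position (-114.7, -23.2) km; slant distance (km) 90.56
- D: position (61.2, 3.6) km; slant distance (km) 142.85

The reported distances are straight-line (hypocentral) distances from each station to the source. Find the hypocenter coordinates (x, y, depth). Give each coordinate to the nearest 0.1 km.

x ≈ -66.3 km, y ≈ 22.1 km, depth ≈ 61.7 km

Each station gives a sphere (x−x_i)² + (y−y_i)² + z² = d_i² (stations at z=0).
Subtracting the A sphere from B and C: z² cancels, leaving linear equations in x and y:
-143.2 x + 232.8 y = 14640.74
-357.0 x + 54.6 y = 24877.31
Solving: x ≈ -66.304, y ≈ 22.105 km (keep extra digits for the depth step; rounded: -66.3, 22.1).
Then from the A sphere: z² = 161.26² − (x − 63.8)² − (y + 50.5)² with x = -66.304, y = 22.105, so z ≈ 61.695 ≈ 61.7 km.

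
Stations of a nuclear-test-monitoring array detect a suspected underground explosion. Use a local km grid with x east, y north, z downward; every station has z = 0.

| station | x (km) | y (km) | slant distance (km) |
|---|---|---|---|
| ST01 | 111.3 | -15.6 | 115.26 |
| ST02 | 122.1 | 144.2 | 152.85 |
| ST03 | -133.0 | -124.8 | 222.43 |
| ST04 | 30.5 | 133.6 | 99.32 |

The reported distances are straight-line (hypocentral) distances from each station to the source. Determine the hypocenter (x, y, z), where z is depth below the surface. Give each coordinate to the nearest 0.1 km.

Each station gives a sphere (x−x_i)² + (y−y_i)² + z² = d_i² (stations at z=0).
Subtracting the ST01 sphere from ST02 and ST03: z² cancels, leaving linear equations in x and y:
21.6 x + 319.6 y = 12992.75
-488.6 x − 218.4 y = -15557.25
Solving: x ≈ 14.095, y ≈ 39.701 km (keep extra digits for the depth step; rounded: 14.1, 39.7).
Then from the ST01 sphere: z² = 115.26² − (x − 111.3)² − (y + 15.6)² with x = 14.095, y = 39.701, so z ≈ 27.890 ≈ 27.9 km.

(14.1, 39.7, 27.9)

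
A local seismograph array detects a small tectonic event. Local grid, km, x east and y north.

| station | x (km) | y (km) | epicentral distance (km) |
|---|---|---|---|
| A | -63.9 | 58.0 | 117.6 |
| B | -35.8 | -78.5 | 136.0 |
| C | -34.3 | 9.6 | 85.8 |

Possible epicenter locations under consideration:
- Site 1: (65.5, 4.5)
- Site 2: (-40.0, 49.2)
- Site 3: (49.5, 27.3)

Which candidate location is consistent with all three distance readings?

For each candidate, compare |candidate − station| to the reported distance:
Site 1: residuals A 22.4, B 5.0, C 14.1 → max 22.4 km
Site 2: residuals A 92.1, B 8.2, C 45.8 → max 92.1 km
Site 3: residuals A 0.1, B 0.1, C 0.2 → max 0.2 km
Only Site 3 has all residuals ≈ 0.

Site 3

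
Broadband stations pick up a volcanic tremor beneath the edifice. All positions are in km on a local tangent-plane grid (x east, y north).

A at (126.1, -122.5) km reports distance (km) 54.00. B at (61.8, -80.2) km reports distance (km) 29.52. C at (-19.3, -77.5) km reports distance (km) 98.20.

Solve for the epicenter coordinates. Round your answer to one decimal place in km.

(74.4, -106.9)

Circle about each station: (x − 126.1)² + (y + 122.5)² = 54.00²; (x − 61.8)² + (y + 80.2)² = 29.52²; (x + 19.3)² + (y + 77.5)² = 98.20².
Subtracting pairs of circle equations eliminates x²+y² and gives linear equations (the radical axes):
-128.6 x + 84.6 y = -18611.61
-290.8 x + 90.0 y = -31255.96
Solving the 2×2 system: x ≈ 74.4, y ≈ -106.9 km.
Check against A (with the unrounded x, y): √((x − 126.1)²+(y + 122.5)²) = 54.00 ≈ 54.00 km. ✓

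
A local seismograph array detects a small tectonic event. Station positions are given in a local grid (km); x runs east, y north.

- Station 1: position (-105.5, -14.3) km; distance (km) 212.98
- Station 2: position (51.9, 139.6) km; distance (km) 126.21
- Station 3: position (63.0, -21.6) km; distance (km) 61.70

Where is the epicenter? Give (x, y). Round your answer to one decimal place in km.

(103.9, 24.6)

Circle about each station: (x + 105.5)² + (y + 14.3)² = 212.98²; (x − 51.9)² + (y − 139.6)² = 126.21²; (x − 63.0)² + (y + 21.6)² = 61.70².
Subtracting the Station 1 equation from the Station 2 and Station 3 equations removes the quadratic terms:
314.8 x + 307.8 y = 40278.55
337.0 x − 14.6 y = 34654.41
Solving the 2×2 system: x ≈ 103.9, y ≈ 24.6 km.
Check against Station 1 (with the unrounded x, y): √((x + 105.5)²+(y + 14.3)²) = 212.98 ≈ 212.98 km. ✓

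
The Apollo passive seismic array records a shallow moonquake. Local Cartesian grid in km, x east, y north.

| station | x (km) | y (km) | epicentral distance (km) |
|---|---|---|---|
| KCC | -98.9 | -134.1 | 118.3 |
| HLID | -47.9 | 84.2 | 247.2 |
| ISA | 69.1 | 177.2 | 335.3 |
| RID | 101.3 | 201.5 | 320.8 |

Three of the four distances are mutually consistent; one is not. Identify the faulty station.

Solve using three stations at a time. Using KCC, HLID, ISA (subtract circle equations pairwise → linear system) gives (x, y) ≈ (17.7, -154.1).
Distances from that point to each station vs reported:
  KCC: calculated 118.3 vs reported 118.3 → residual 0.0 km
  HLID: calculated 247.2 vs reported 247.2 → residual 0.0 km
  ISA: calculated 335.3 vs reported 335.3 → residual 0.0 km
  RID: calculated 365.3 vs reported 320.8 → residual 44.5 km
KCC, HLID, ISA are mutually consistent (residuals ≈ 0); RID is off by 44.5 km.

RID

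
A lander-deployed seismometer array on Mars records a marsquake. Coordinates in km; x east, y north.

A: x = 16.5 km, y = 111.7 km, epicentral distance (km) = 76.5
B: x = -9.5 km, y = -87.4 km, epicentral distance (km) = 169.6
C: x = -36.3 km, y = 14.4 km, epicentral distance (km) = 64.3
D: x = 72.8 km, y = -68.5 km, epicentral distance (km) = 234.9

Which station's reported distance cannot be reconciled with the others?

Solve using three stations at a time. Using A, B, C (subtract circle equations pairwise → linear system) gives (x, y) ≈ (-51.7, 76.9).
Distances from that point to each station vs reported:
  A: calculated 76.5 vs reported 76.5 → residual 0.0 km
  B: calculated 169.6 vs reported 169.6 → residual 0.0 km
  C: calculated 64.4 vs reported 64.3 → residual 0.1 km
  D: calculated 191.4 vs reported 234.9 → residual 43.5 km
A, B, C are mutually consistent (residuals ≈ 0); D is off by 43.5 km.

D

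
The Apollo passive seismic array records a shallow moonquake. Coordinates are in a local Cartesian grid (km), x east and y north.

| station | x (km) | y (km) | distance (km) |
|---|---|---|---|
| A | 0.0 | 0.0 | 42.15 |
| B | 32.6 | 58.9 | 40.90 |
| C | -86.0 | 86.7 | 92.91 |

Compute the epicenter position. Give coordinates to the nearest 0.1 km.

x ≈ -4.6 km, y ≈ 41.9 km

Circle about each station: x² + y² = 42.15²; (x − 32.6)² + (y − 58.9)² = 40.90²; (x + 86.0)² + (y − 86.7)² = 92.91².
Subtracting the A equation from the B and C equations removes the quadratic terms:
65.2 x + 117.8 y = 4635.78
-172.0 x + 173.4 y = 8057.24
Solving the 2×2 system: x ≈ -4.6, y ≈ 41.9 km.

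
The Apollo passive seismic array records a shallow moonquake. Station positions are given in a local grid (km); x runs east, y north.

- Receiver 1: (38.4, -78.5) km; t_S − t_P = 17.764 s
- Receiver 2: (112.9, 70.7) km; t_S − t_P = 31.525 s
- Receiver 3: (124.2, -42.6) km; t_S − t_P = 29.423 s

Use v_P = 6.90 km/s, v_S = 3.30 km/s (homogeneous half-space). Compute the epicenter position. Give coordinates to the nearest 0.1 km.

-61.2 km east, -26.5 km north

Distance from S−P lag: d = Δt · v_P v_S / (v_P − v_S) = Δt · (6.90·3.30)/(6.90−3.30) ≈ 6.3250·Δt.
So d_Receiver 1 = 112.36, d_Receiver 2 = 199.40, d_Receiver 3 = 186.10 km.
Circle about each station: (x − 38.4)² + (y + 78.5)² = 112.36²; (x − 112.9)² + (y − 70.7)² = 199.40²; (x − 124.2)² + (y + 42.6)² = 186.10².
Subtracting pairs of circle equations eliminates x²+y² and gives linear equations (the radical axes):
149.0 x + 298.4 y = -17027.50
171.6 x + 71.8 y = -12404.85
Solving the 2×2 system: x ≈ -61.2, y ≈ -26.5 km.
Check against Receiver 1 (with the unrounded x, y): √((x − 38.4)²+(y + 78.5)²) = 112.36 ≈ 112.36 km. ✓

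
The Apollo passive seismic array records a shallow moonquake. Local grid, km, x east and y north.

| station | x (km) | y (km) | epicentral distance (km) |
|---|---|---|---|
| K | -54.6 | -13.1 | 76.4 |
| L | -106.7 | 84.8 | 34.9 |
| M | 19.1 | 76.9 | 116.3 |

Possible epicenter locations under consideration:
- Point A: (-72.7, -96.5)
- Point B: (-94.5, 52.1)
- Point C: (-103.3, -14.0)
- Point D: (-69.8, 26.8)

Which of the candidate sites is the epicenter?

For each candidate, compare |candidate − station| to the reported distance:
Point A: residuals K 8.9, L 149.6, M 79.9 → max 149.6 km
Point B: residuals K 0.0, L 0.0, M 0.0 → max 0.0 km
Point C: residuals K 27.7, L 64.0, M 36.2 → max 64.0 km
Point D: residuals K 33.7, L 33.8, M 14.3 → max 33.8 km
Only Point B has all residuals ≈ 0.

Point B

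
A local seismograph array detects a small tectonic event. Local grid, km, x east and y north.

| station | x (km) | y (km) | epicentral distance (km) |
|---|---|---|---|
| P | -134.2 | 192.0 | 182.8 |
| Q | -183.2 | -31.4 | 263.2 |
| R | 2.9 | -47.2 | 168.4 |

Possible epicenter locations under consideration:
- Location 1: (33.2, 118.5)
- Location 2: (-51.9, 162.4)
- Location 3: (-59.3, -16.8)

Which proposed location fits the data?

Location 1

For each candidate, compare |candidate − station| to the reported distance:
Location 1: residuals P 0.0, Q 0.0, R 0.0 → max 0.0 km
Location 2: residuals P 95.3, Q 29.1, R 48.2 → max 95.3 km
Location 3: residuals P 39.0, Q 138.4, R 99.2 → max 138.4 km
Only Location 1 has all residuals ≈ 0.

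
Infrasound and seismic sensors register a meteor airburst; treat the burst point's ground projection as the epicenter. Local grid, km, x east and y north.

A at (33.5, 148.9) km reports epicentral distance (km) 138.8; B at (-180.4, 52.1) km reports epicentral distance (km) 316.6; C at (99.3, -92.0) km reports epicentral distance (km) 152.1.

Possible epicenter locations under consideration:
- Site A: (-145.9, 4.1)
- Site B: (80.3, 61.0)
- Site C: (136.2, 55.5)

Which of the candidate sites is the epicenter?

For each candidate, compare |candidate − station| to the reported distance:
Site A: residuals A 91.7, B 257.5, C 111.3 → max 257.5 km
Site B: residuals A 39.2, B 55.7, C 2.1 → max 55.7 km
Site C: residuals A 0.0, B 0.0, C 0.1 → max 0.1 km
Only Site C has all residuals ≈ 0.

Site C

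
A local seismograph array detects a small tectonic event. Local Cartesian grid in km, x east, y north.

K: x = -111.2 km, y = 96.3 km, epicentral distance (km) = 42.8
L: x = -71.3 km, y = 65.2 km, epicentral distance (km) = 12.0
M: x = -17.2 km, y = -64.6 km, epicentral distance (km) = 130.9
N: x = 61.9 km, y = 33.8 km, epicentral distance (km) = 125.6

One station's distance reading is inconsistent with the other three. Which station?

K

Solve using three stations at a time. Using L, M, N (subtract circle equations pairwise → linear system) gives (x, y) ≈ (-61.2, 58.7).
Distances from that point to each station vs reported:
  K: calculated 62.6 vs reported 42.8 → residual 19.8 km
  L: calculated 12.0 vs reported 12.0 → residual 0.0 km
  M: calculated 130.9 vs reported 130.9 → residual 0.0 km
  N: calculated 125.6 vs reported 125.6 → residual 0.0 km
L, M, N are mutually consistent (residuals ≈ 0); K is off by 19.8 km.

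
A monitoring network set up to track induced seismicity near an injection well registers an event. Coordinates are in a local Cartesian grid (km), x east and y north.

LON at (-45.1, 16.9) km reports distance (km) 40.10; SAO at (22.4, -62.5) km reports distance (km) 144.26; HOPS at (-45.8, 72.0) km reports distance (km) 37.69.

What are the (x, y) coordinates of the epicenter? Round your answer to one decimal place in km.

x ≈ -72.9 km, y ≈ 45.8 km

Circle about each station: (x + 45.1)² + (y − 16.9)² = 40.10²; (x − 22.4)² + (y + 62.5)² = 144.26²; (x + 45.8)² + (y − 72.0)² = 37.69².
Subtracting the LON equation from the SAO and HOPS equations removes the quadratic terms:
135.0 x − 158.8 y = -17114.55
-1.4 x + 110.2 y = 5149.49
Solving the 2×2 system: x ≈ -72.9, y ≈ 45.8 km.
Check against LON (with the unrounded x, y): √((x + 45.1)²+(y − 16.9)²) = 40.10 ≈ 40.10 km. ✓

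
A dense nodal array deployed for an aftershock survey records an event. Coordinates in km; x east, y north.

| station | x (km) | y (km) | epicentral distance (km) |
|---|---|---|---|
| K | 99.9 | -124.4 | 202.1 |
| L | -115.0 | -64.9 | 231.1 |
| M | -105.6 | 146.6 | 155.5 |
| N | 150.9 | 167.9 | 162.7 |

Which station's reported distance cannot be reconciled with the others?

Solve using three stations at a time. Using K, M, N (subtract circle equations pairwise → linear system) gives (x, y) ≈ (26.0, 63.7).
Distances from that point to each station vs reported:
  K: calculated 202.1 vs reported 202.1 → residual 0.0 km
  L: calculated 190.8 vs reported 231.1 → residual 40.3 km
  M: calculated 155.5 vs reported 155.5 → residual 0.0 km
  N: calculated 162.7 vs reported 162.7 → residual 0.0 km
K, M, N are mutually consistent (residuals ≈ 0); L is off by 40.3 km.

L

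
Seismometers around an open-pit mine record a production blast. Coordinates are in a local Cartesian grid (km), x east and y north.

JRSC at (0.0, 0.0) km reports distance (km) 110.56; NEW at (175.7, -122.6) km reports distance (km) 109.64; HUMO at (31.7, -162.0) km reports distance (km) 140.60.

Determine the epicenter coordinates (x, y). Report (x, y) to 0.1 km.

(102.8, -40.7)

Circle about each station: x² + y² = 110.56²; (x − 175.7)² + (y + 122.6)² = 109.64²; (x − 31.7)² + (y + 162.0)² = 140.60².
Subtracting the JRSC equation from the NEW and HUMO equations removes the quadratic terms:
351.4 x − 245.2 y = 46103.83
63.4 x − 324.0 y = 19704.04
Solving the 2×2 system: x ≈ 102.8, y ≈ -40.7 km.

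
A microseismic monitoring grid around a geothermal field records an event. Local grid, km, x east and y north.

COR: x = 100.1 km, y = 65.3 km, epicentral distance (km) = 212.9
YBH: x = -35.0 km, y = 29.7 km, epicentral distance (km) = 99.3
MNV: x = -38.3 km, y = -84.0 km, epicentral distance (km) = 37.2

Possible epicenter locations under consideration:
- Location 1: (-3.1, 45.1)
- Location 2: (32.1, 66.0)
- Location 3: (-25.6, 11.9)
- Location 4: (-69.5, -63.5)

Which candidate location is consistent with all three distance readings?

For each candidate, compare |candidate − station| to the reported distance:
Location 1: residuals COR 107.7, YBH 63.9, MNV 96.6 → max 107.7 km
Location 2: residuals COR 144.9, YBH 23.0, MNV 128.5 → max 144.9 km
Location 3: residuals COR 76.3, YBH 79.2, MNV 59.5 → max 79.2 km
Location 4: residuals COR 0.1, YBH 0.1, MNV 0.1 → max 0.1 km
Only Location 4 has all residuals ≈ 0.

Location 4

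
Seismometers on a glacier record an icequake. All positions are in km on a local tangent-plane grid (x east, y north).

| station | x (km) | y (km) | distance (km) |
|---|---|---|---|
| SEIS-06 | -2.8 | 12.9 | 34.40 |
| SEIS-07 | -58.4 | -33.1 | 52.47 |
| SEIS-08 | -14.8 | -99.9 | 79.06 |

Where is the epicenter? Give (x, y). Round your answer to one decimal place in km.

Circle about each station: (x + 2.8)² + (y − 12.9)² = 34.40²; (x + 58.4)² + (y + 33.1)² = 52.47²; (x + 14.8)² + (y + 99.9)² = 79.06².
Subtracting pairs of circle equations eliminates x²+y² and gives linear equations (the radical axes):
-111.2 x − 92.0 y = 2762.18
-24.0 x − 225.6 y = 4957.68
Solving the 2×2 system: x ≈ -7.3, y ≈ -21.2 km.

x ≈ -7.3 km, y ≈ -21.2 km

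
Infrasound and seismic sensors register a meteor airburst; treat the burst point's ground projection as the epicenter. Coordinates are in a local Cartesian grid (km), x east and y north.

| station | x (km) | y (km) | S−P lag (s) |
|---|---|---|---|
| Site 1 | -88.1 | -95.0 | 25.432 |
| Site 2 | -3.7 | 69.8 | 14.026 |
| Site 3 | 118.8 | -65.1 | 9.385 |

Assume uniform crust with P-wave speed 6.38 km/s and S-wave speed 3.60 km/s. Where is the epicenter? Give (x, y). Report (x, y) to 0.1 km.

x ≈ 94.7 km, y ≈ 8.6 km

Distance from S−P lag: d = Δt · v_P v_S / (v_P − v_S) = Δt · (6.38·3.60)/(6.38−3.60) ≈ 8.2619·Δt.
So d_Site 1 = 210.12, d_Site 2 = 115.88, d_Site 3 = 77.54 km.
Circle about each station: (x + 88.1)² + (y + 95.0)² = 210.12²; (x + 3.7)² + (y − 69.8)² = 115.88²; (x − 118.8)² + (y + 65.1)² = 77.54².
Subtracting pairs of circle equations eliminates x²+y² and gives linear equations (the radical axes):
168.8 x + 329.6 y = 18821.36
413.8 x + 59.8 y = 39702.80
Solving the 2×2 system: x ≈ 94.7, y ≈ 8.6 km.
Check against Site 1 (with the unrounded x, y): √((x + 88.1)²+(y + 95.0)²) = 210.12 ≈ 210.12 km. ✓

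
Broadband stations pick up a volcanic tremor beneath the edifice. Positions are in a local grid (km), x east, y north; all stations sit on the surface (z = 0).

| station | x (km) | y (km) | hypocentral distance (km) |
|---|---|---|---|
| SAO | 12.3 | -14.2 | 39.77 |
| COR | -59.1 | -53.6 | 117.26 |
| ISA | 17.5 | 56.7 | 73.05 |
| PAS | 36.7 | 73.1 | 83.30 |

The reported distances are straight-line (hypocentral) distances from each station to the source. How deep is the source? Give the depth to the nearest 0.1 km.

17.7 km

Each station gives a sphere (x−x_i)² + (y−y_i)² + z² = d_i² (stations at z=0).
Subtracting the SAO sphere from COR and ISA: z² cancels, leaving linear equations in x and y:
-142.8 x − 78.8 y = -6155.41
10.4 x + 141.8 y = -586.44
Solving: x ≈ 47.302, y ≈ -7.605 km (keep extra digits for the depth step; rounded: 47.3, -7.6).
Then from the SAO sphere: z² = 39.77² − (x − 12.3)² − (y + 14.2)² with x = 47.302, y = -7.605, so z ≈ 17.692 ≈ 17.7 km.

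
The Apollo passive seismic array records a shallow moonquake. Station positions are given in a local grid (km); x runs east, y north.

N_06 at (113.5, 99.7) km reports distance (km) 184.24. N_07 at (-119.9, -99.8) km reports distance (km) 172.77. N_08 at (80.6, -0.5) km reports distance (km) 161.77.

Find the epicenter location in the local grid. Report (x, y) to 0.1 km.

(-67.4, 64.8)

Circle about each station: (x − 113.5)² + (y − 99.7)² = 184.24²; (x + 119.9)² + (y + 99.8)² = 172.77²; (x − 80.6)² + (y + 0.5)² = 161.77².
Subtracting pairs of circle equations eliminates x²+y² and gives linear equations (the radical axes):
-466.8 x − 399.0 y = 5608.61
-65.8 x − 200.4 y = -8550.89
Solving the 2×2 system: x ≈ -67.4, y ≈ 64.8 km.
Check against N_06 (with the unrounded x, y): √((x − 113.5)²+(y − 99.7)²) = 184.24 ≈ 184.24 km. ✓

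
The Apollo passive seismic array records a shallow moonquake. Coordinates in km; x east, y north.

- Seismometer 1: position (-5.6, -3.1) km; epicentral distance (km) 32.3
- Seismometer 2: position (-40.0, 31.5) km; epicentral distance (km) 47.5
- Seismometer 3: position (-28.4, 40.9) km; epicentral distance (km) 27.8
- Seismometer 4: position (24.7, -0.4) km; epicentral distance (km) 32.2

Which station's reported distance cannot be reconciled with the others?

Seismometer 3

Solve using three stations at a time. Using Seismometer 1, Seismometer 2, Seismometer 4 (subtract circle equations pairwise → linear system) gives (x, y) ≈ (7.1, 26.4).
Distances from that point to each station vs reported:
  Seismometer 1: calculated 32.2 vs reported 32.3 → residual 0.1 km
  Seismometer 2: calculated 47.4 vs reported 47.5 → residual 0.1 km
  Seismometer 3: calculated 38.4 vs reported 27.8 → residual 10.6 km
  Seismometer 4: calculated 32.1 vs reported 32.2 → residual 0.1 km
Seismometer 1, Seismometer 2, Seismometer 4 are mutually consistent (residuals ≈ 0); Seismometer 3 is off by 10.6 km.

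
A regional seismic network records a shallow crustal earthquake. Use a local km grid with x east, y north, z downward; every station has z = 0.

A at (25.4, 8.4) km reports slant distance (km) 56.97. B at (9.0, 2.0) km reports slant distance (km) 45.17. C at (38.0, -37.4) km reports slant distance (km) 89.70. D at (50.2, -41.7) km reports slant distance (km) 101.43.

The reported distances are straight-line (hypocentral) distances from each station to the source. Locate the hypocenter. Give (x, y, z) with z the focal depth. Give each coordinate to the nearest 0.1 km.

(-26.1, 22.0, 20.2)

Each station gives a sphere (x−x_i)² + (y−y_i)² + z² = d_i² (stations at z=0).
Subtracting the A sphere from B and C: z² cancels, leaving linear equations in x and y:
-32.8 x − 12.8 y = 574.53
25.2 x − 91.6 y = -2673.47
Solving: x ≈ -26.104, y ≈ 22.005 km (keep extra digits for the depth step; rounded: -26.1, 22.0).
Then from the A sphere: z² = 56.97² − (x − 25.4)² − (y − 8.4)² with x = -26.104, y = 22.005, so z ≈ 20.195 ≈ 20.2 km.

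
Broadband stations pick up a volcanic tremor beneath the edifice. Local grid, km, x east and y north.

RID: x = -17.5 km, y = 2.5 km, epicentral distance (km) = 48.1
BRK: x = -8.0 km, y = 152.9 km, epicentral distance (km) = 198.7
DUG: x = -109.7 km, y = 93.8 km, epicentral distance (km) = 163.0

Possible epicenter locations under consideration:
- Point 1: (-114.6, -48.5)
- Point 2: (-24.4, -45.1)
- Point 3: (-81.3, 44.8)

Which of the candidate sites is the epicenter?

For each candidate, compare |candidate − station| to the reported distance:
Point 1: residuals RID 61.6, BRK 29.2, DUG 20.6 → max 61.6 km
Point 2: residuals RID 0.0, BRK 0.0, DUG 0.0 → max 0.0 km
Point 3: residuals RID 28.4, BRK 68.1, DUG 106.4 → max 106.4 km
Only Point 2 has all residuals ≈ 0.

Point 2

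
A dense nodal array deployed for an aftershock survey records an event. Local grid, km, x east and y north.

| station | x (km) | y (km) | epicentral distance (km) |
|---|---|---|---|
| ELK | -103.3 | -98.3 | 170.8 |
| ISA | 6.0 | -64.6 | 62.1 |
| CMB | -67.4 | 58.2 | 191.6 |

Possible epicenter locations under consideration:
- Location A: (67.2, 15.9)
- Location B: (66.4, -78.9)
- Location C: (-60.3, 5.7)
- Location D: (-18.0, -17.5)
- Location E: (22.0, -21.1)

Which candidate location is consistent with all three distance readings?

Location B

For each candidate, compare |candidate − station| to the reported distance:
Location A: residuals ELK 34.4, ISA 39.0, CMB 50.5 → max 50.5 km
Location B: residuals ELK 0.0, ISA 0.0, CMB 0.0 → max 0.0 km
Location C: residuals ELK 58.3, ISA 34.5, CMB 138.6 → max 138.6 km
Location D: residuals ELK 53.3, ISA 9.2, CMB 101.2 → max 101.2 km
Location E: residuals ELK 23.6, ISA 15.8, CMB 72.1 → max 72.1 km
Only Location B has all residuals ≈ 0.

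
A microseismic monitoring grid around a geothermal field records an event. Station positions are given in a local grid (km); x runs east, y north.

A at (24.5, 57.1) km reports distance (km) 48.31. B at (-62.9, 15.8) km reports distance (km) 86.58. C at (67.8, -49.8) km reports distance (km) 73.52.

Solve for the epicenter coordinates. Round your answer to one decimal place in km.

Circle about each station: (x − 24.5)² + (y − 57.1)² = 48.31²; (x + 62.9)² + (y − 15.8)² = 86.58²; (x − 67.8)² + (y + 49.8)² = 73.52².
Subtracting the A equation from the B and C equations removes the quadratic terms:
-174.8 x − 82.6 y = -4816.85
86.6 x − 213.8 y = 144.89
Solving the 2×2 system: x ≈ 23.4, y ≈ 8.8 km.

23.4 km east, 8.8 km north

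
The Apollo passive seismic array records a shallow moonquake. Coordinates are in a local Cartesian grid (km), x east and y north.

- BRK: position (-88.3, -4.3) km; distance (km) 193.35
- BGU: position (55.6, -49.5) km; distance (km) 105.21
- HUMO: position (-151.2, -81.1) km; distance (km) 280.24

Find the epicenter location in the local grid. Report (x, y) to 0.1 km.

(98.2, 46.7)

Circle about each station: (x + 88.3)² + (y + 4.3)² = 193.35²; (x − 55.6)² + (y + 49.5)² = 105.21²; (x + 151.2)² + (y + 81.1)² = 280.24².
Subtracting the BRK equation from the BGU and HUMO equations removes the quadratic terms:
287.8 x − 90.4 y = 24041.31
-125.8 x − 153.6 y = -19526.97
Solving the 2×2 system: x ≈ 98.2, y ≈ 46.7 km.
Check against BRK (with the unrounded x, y): √((x + 88.3)²+(y + 4.3)²) = 193.35 ≈ 193.35 km. ✓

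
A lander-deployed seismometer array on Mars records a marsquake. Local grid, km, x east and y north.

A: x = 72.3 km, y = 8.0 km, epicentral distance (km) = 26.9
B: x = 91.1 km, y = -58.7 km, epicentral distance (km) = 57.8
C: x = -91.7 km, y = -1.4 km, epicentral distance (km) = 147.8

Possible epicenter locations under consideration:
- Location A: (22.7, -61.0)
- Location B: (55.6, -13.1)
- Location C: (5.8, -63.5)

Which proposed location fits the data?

For each candidate, compare |candidate − station| to the reported distance:
Location A: residuals A 58.1, B 10.6, C 18.8 → max 58.1 km
Location B: residuals A 0.0, B 0.0, C 0.0 → max 0.0 km
Location C: residuals A 70.7, B 27.6, C 32.2 → max 70.7 km
Only Location B has all residuals ≈ 0.

Location B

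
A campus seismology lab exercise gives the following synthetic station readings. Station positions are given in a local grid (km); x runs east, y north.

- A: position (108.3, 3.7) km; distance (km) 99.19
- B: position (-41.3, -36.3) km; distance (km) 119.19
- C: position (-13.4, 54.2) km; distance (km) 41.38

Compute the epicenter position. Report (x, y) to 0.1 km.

Circle about each station: (x − 108.3)² + (y − 3.7)² = 99.19²; (x + 41.3)² + (y + 36.3)² = 119.19²; (x + 13.4)² + (y − 54.2)² = 41.38².
Subtracting the A equation from the B and C equations removes the quadratic terms:
-299.2 x − 80.0 y = -13086.80
-243.4 x + 101.0 y = -499.03
Solving the 2×2 system: x ≈ 27.4, y ≈ 61.1 km.

x ≈ 27.4 km, y ≈ 61.1 km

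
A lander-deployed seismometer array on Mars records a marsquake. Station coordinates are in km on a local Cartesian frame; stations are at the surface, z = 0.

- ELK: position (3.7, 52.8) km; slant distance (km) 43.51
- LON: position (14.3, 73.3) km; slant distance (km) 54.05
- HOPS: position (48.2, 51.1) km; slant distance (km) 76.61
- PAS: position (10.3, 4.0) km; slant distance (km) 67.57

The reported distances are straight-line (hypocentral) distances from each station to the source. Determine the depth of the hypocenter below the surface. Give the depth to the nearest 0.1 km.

z ≈ 37.3 km

Each station gives a sphere (x−x_i)² + (y−y_i)² + z² = d_i² (stations at z=0).
Subtracting the ELK sphere from LON and HOPS: z² cancels, leaving linear equations in x and y:
21.2 x + 41.0 y = 1747.57
89.0 x − 3.4 y = -1843.05
Solving: x ≈ -18.711, y ≈ 52.298 km (keep extra digits for the depth step; rounded: -18.7, 52.3).
Then from the ELK sphere: z² = 43.51² − (x − 3.7)² − (y − 52.8)² with x = -18.711, y = 52.298, so z ≈ 37.291 ≈ 37.3 km.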